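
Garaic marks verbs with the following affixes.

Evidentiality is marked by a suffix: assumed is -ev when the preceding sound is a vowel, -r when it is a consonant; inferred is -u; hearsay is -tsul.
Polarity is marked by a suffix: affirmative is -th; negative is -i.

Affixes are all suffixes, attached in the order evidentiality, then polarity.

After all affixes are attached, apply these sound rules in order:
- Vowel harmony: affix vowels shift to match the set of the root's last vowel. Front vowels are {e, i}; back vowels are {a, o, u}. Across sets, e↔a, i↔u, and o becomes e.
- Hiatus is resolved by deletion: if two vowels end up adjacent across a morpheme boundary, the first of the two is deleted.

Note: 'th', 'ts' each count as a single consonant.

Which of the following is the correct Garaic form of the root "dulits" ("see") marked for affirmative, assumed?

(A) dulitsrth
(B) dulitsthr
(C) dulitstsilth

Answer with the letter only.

A

Attach evidentiality assumed -r (after consonant 'ts') → dulitsr.
Attach polarity affirmative -th → dulitsrth.
Vowel harmony: no change.
Vowel deletion: no change.
So the correct form is dulitsrth, option (A).
(B) dulitsthr is wrong: it has the affixes in the wrong order.
(C) dulitstsilth is wrong: it uses hearsay instead of assumed for evidentiality.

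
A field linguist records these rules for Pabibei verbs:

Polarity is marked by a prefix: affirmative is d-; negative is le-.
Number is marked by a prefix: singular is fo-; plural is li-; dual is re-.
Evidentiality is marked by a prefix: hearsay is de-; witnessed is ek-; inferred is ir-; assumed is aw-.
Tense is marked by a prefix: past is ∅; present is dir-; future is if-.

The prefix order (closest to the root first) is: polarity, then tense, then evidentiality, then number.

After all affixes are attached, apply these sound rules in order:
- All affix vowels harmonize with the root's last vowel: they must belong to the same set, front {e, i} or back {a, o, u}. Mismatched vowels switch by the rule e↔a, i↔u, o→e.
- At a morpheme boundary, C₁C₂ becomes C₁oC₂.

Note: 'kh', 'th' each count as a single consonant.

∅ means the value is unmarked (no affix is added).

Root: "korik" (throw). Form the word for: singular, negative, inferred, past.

feirolekorik

Attach polarity negative le- → lekorik.
tense = past: zero marking, form stays lekorik.
Attach evidentiality inferred ir- → irlekorik.
Attach number singular fo- → foirlekorik.
Apply vowel harmony: foirlekorik → feirlekorik.
Apply epenthesis: feirlekorik → feirolekorik.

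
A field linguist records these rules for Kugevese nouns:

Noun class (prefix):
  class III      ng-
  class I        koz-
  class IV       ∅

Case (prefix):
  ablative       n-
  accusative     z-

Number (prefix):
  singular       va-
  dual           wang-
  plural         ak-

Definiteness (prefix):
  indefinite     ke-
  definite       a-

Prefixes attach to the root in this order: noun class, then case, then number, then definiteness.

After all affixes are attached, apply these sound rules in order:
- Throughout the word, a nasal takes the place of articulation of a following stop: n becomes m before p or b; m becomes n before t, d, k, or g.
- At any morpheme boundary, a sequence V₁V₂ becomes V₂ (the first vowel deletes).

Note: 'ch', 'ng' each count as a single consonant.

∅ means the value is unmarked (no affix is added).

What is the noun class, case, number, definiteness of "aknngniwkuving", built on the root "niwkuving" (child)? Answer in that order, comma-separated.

Segment: a-ak-n-ng-niwkuving.
noun class: ng- → class III.
case: n- → ablative.
number: ak- → plural.
definiteness: a- → definite.

class III, ablative, plural, definite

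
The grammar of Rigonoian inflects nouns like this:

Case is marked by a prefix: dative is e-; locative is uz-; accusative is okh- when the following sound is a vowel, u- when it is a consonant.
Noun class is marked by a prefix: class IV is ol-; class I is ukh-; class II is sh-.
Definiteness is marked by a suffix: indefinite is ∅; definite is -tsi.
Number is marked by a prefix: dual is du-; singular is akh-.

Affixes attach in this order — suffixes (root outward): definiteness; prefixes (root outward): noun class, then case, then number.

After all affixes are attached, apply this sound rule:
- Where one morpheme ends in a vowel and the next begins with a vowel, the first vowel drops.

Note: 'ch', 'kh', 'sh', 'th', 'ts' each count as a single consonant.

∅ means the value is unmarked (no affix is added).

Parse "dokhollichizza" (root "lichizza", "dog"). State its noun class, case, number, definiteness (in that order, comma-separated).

class IV, accusative, dual, indefinite

Segment: du-okh-ol-lichizza.
noun class: ol- → class IV.
case: okh/u- → accusative.
number: du- → dual.
definiteness: ∅ → indefinite.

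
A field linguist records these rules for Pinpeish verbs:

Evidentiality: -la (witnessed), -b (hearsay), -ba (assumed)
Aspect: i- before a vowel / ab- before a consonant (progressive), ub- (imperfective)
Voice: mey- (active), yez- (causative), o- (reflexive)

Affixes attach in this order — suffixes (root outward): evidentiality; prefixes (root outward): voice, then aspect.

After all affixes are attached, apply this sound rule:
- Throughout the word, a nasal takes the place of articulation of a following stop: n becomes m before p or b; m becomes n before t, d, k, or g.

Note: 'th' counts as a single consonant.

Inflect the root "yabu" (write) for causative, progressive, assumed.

abyezyabuba

Attach voice causative yez- → yezyabu.
Attach evidentiality assumed -ba → yezyabuba.
Attach aspect progressive ab- (before consonant 'y') → abyezyabuba.
Nasal assimilation: no change.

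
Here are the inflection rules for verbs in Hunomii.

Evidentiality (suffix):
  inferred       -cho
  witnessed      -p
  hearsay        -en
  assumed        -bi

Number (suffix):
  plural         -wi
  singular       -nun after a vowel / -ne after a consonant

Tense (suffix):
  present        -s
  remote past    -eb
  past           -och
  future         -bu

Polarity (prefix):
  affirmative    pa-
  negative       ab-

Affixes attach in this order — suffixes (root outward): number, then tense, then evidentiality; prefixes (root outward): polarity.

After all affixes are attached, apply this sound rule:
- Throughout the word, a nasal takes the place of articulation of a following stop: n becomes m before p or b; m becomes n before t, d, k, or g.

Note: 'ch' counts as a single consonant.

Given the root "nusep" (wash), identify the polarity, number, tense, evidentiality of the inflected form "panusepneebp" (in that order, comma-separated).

affirmative, singular, remote past, witnessed

Segment: pa-nusep-ne-eb-p.
polarity: pa- → affirmative.
number: -nun/ne → singular.
tense: -eb → remote past.
evidentiality: -p → witnessed.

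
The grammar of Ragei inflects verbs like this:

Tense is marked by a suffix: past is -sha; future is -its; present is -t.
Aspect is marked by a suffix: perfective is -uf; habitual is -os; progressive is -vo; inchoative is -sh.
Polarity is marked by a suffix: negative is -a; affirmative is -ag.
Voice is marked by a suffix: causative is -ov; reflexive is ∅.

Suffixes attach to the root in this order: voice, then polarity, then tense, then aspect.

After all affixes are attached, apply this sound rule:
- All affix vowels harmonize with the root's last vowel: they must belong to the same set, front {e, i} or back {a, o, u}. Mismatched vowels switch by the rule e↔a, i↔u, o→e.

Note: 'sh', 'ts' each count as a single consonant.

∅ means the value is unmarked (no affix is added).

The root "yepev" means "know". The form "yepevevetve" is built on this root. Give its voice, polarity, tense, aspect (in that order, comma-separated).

Segment: yepev-ov-a-t-vo.
voice: -ov → causative.
polarity: -a → negative.
tense: -t → present.
aspect: -vo → progressive.

causative, negative, present, progressive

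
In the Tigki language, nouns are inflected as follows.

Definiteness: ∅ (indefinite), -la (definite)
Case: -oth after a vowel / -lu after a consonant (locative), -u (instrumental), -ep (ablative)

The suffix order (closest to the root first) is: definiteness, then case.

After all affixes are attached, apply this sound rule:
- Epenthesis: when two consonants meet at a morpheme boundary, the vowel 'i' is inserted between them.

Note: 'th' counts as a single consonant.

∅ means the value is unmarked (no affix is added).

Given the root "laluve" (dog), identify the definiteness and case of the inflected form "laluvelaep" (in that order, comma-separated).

Segment: laluve-la-ep.
definiteness: -la → definite.
case: -ep → ablative.

definite, ablative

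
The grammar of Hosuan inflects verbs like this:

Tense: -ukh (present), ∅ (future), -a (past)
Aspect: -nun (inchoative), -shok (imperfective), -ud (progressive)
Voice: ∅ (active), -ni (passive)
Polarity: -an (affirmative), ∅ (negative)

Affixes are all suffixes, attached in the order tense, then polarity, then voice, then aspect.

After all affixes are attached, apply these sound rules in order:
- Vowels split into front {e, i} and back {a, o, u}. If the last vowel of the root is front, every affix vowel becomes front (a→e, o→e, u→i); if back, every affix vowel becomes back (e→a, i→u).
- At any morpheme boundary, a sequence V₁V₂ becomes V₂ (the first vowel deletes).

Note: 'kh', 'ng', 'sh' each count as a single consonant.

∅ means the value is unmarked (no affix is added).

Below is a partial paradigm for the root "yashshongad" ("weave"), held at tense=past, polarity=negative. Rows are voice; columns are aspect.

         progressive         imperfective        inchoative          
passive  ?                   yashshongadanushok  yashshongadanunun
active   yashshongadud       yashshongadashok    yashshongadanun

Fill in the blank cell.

Attach tense past -a → yashshongada.
polarity = negative: zero marking, form stays yashshongada.
Attach voice passive -ni → yashshongadani.
Attach aspect progressive -ud → yashshongadaniud.
Apply vowel harmony: yashshongadaniud → yashshongadanuud.
Apply vowel deletion: yashshongadanuud → yashshongadanud.

yashshongadanud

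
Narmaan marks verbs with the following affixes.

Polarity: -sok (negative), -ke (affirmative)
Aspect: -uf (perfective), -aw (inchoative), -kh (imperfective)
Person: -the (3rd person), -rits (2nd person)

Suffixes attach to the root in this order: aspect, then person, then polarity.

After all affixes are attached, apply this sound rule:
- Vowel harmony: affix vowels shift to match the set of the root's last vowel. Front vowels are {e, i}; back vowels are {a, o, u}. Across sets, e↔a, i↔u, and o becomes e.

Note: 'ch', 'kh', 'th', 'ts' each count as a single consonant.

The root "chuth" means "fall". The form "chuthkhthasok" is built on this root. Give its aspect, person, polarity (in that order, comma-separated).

Segment: chuth-kh-the-sok.
aspect: -kh → imperfective.
person: -the → 3rd person.
polarity: -sok → negative.

imperfective, 3rd person, negative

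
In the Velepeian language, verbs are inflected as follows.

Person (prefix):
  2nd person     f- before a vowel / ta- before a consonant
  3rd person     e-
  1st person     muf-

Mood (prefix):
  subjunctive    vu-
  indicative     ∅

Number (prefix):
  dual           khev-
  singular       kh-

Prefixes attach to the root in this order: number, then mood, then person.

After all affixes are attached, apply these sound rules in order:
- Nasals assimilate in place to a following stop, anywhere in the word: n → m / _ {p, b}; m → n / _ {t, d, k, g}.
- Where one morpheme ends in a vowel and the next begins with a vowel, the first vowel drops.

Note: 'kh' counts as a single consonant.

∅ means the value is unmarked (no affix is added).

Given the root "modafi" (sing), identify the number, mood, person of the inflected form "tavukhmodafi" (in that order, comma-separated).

singular, subjunctive, 2nd person

Segment: ta-vu-kh-modafi.
number: kh- → singular.
mood: vu- → subjunctive.
person: f/ta- → 2nd person.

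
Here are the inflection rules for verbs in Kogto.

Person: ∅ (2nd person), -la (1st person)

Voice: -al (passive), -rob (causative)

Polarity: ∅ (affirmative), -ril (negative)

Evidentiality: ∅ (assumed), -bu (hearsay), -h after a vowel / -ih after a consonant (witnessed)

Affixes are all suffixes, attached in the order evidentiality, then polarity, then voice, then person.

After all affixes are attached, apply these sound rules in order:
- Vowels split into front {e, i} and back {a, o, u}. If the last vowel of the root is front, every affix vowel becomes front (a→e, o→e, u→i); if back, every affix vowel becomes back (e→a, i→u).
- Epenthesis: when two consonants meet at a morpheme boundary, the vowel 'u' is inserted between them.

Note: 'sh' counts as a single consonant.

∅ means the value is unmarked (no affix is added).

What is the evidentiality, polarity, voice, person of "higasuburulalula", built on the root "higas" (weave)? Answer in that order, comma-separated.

hearsay, negative, passive, 1st person

Segment: higas-bu-ril-al-la.
evidentiality: -bu → hearsay.
polarity: -ril → negative.
voice: -al → passive.
person: -la → 1st person.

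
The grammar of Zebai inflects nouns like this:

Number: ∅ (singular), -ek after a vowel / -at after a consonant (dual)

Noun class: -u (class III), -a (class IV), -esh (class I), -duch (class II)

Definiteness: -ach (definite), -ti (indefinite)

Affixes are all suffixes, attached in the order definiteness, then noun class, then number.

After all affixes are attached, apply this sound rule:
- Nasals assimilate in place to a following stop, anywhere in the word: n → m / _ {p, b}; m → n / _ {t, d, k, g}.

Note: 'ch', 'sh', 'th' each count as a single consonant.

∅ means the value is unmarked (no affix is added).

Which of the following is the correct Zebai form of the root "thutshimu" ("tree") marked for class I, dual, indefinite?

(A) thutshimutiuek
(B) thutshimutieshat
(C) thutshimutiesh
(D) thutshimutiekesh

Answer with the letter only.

B

Attach definiteness indefinite -ti → thutshimuti.
Attach noun class class I -esh → thutshimutiesh.
Attach number dual -at (after consonant 'sh') → thutshimutieshat.
Nasal assimilation: no change.
So the correct form is thutshimutieshat, option (B).
(D) thutshimutiekesh is wrong: it has the affixes in the wrong order.
(A) thutshimutiuek is wrong: it uses class III instead of class I for noun class.
(C) thutshimutiesh is wrong: it uses singular instead of dual for number.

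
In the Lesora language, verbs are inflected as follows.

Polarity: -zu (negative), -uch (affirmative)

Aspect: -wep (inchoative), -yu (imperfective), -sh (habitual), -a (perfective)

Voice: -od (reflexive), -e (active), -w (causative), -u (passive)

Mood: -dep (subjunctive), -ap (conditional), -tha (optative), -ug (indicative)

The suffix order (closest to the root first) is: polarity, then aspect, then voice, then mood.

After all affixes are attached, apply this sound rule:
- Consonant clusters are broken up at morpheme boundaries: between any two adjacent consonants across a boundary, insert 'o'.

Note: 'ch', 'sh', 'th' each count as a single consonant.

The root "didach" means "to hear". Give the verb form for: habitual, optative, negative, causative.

Attach polarity negative -zu → didachzu.
Attach aspect habitual -sh → didachzush.
Attach voice causative -w → didachzushw.
Attach mood optative -tha → didachzushwtha.
Apply epenthesis: didachzushwtha → didachozushowotha.

didachozushowotha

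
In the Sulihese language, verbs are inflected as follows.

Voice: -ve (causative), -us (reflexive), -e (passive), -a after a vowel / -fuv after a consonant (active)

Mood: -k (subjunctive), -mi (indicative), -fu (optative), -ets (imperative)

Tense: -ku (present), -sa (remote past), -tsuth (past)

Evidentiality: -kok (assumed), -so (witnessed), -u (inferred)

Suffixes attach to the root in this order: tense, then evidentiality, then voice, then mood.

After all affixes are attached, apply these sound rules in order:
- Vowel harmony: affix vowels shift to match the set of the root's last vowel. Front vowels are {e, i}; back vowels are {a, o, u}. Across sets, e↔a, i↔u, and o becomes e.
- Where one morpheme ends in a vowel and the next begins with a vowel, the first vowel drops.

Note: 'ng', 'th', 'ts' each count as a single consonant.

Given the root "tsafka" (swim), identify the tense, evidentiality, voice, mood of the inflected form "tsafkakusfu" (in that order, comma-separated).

present, inferred, reflexive, optative

Segment: tsafka-ku-u-us-fu.
tense: -ku → present.
evidentiality: -u → inferred.
voice: -us → reflexive.
mood: -fu → optative.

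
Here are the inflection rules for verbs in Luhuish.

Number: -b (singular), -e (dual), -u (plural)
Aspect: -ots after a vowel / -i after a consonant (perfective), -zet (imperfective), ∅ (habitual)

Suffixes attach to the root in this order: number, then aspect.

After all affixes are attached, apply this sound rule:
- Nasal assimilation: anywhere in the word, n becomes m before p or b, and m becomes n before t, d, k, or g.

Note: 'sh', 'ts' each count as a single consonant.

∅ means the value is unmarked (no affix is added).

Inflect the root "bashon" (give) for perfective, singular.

bashombi

Attach number singular -b → bashonb.
Attach aspect perfective -i (after consonant 'b') → bashonbi.
Apply nasal assimilation: bashonbi → bashombi.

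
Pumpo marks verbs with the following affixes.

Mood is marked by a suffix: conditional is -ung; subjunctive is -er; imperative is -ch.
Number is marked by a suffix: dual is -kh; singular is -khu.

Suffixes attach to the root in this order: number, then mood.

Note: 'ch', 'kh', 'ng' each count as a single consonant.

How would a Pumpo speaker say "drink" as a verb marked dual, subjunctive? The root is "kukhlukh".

Attach number dual -kh → kukhlukhkh.
Attach mood subjunctive -er → kukhlukhkher.

kukhlukhkher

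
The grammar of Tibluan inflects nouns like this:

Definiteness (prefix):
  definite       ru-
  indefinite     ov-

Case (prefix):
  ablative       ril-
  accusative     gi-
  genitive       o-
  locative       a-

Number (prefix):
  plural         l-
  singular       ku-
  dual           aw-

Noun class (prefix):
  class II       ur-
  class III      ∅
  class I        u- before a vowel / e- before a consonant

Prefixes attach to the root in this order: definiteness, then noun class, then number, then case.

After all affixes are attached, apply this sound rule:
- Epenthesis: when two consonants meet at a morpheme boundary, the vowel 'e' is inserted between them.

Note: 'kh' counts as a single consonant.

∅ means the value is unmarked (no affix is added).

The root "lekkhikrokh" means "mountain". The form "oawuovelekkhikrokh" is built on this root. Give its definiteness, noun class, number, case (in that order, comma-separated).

indefinite, class I, dual, genitive

Segment: o-aw-u-ov-lekkhikrokh.
definiteness: ov- → indefinite.
noun class: u/e- → class I.
number: aw- → dual.
case: o- → genitive.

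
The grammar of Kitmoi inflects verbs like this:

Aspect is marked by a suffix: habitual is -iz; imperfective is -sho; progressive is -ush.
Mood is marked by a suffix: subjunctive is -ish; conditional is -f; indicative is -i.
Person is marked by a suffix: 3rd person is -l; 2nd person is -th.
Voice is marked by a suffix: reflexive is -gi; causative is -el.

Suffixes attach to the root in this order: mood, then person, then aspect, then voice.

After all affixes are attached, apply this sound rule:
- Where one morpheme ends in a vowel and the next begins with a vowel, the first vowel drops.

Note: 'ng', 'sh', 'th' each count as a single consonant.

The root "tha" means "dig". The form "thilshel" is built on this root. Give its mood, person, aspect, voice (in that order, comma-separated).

Segment: tha-i-l-sho-el.
mood: -i → indicative.
person: -l → 3rd person.
aspect: -sho → imperfective.
voice: -el → causative.

indicative, 3rd person, imperfective, causative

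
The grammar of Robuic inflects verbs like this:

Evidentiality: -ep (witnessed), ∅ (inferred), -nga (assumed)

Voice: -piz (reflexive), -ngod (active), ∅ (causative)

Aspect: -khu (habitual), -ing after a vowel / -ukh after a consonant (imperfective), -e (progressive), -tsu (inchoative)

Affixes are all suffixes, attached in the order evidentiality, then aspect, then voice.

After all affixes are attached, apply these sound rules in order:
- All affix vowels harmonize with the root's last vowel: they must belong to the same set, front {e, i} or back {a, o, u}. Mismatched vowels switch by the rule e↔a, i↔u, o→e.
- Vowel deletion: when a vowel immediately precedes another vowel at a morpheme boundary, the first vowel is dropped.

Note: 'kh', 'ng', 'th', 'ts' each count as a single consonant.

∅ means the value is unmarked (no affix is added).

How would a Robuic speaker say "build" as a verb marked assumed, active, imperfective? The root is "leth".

lethngingnged

Attach evidentiality assumed -nga → lethnga.
Attach aspect imperfective -ing (after vowel 'a') → lethngaing.
Attach voice active -ngod → lethngaingngod.
Apply vowel harmony: lethngaingngod → lethngeingnged.
Apply vowel deletion: lethngeingnged → lethngingnged.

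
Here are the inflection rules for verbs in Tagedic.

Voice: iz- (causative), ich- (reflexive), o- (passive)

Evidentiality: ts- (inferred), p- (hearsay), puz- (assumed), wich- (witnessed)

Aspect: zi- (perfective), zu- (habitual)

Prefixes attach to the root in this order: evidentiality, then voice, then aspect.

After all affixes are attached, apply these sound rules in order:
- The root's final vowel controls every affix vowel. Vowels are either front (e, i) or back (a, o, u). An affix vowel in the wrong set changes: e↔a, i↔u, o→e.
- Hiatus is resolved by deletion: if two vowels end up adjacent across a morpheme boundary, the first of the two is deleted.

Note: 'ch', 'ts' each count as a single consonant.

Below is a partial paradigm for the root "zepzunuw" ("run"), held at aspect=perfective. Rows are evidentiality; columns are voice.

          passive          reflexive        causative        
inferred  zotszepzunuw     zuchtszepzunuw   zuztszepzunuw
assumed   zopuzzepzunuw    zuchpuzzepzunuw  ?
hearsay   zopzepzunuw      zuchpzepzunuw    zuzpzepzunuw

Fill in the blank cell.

zuzpuzzepzunuw

Attach evidentiality assumed puz- → puzzepzunuw.
Attach voice causative iz- → izpuzzepzunuw.
Attach aspect perfective zi- → ziizpuzzepzunuw.
Apply vowel harmony: ziizpuzzepzunuw → zuuzpuzzepzunuw.
Apply vowel deletion: zuuzpuzzepzunuw → zuzpuzzepzunuw.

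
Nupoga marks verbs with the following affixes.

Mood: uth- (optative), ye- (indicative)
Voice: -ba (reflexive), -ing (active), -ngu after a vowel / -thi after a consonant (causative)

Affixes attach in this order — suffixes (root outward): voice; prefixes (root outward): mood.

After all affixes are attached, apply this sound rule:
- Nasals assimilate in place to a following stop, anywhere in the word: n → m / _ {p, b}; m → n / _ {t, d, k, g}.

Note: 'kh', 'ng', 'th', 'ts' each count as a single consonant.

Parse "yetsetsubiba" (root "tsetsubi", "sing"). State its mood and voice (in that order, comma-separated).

Segment: ye-tsetsubi-ba.
mood: ye- → indicative.
voice: -ba → reflexive.

indicative, reflexive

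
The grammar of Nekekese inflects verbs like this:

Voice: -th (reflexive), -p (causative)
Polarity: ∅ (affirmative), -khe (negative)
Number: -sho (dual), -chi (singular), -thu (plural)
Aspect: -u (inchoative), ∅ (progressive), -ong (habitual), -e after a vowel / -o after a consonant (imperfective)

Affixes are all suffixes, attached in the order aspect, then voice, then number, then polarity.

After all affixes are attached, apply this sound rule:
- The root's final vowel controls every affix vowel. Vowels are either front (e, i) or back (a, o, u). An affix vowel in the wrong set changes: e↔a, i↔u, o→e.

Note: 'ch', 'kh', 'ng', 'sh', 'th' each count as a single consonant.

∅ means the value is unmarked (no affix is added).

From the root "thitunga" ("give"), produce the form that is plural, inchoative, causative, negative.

thitungaupthukha

Attach aspect inchoative -u → thitungau.
Attach voice causative -p → thitungaup.
Attach number plural -thu → thitungaupthu.
Attach polarity negative -khe → thitungaupthukhe.
Apply vowel harmony: thitungaupthukhe → thitungaupthukha.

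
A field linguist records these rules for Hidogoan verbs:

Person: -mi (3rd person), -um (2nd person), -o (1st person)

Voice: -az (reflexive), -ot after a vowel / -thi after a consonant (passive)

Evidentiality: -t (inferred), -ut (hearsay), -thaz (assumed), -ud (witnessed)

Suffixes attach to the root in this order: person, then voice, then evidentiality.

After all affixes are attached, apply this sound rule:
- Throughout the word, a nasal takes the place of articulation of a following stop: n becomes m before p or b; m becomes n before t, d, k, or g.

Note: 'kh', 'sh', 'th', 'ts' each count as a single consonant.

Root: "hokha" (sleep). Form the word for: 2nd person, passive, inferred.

Attach person 2nd person -um → hokhaum.
Attach voice passive -thi (after consonant 'm') → hokhaumthi.
Attach evidentiality inferred -t → hokhaumthit.
Nasal assimilation: no change.

hokhaumthit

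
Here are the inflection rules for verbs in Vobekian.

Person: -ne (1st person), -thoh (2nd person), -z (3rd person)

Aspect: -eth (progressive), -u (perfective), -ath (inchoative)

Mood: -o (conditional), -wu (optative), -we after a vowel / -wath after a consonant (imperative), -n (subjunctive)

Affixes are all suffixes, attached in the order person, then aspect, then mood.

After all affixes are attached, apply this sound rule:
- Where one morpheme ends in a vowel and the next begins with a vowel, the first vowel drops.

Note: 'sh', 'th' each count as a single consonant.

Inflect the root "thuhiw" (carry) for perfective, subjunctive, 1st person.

thuhiwnun

Attach person 1st person -ne → thuhiwne.
Attach aspect perfective -u → thuhiwneu.
Attach mood subjunctive -n → thuhiwneun.
Apply vowel deletion: thuhiwneun → thuhiwnun.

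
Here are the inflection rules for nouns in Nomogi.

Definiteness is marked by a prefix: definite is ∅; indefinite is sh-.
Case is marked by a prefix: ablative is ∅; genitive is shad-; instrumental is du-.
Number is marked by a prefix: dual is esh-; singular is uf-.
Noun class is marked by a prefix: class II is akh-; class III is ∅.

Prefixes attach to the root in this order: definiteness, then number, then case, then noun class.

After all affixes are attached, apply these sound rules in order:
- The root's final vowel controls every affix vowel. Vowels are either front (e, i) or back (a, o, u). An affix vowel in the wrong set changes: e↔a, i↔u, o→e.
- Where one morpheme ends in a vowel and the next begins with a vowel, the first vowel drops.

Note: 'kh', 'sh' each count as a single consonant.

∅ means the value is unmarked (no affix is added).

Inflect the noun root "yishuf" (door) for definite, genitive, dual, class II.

definiteness = definite: zero marking, form stays yishuf.
Attach number dual esh- → eshyishuf.
Attach case genitive shad- → shadeshyishuf.
Attach noun class class II akh- → akhshadeshyishuf.
Apply vowel harmony: akhshadeshyishuf → akhshadashyishuf.
Vowel deletion: no change.

akhshadashyishuf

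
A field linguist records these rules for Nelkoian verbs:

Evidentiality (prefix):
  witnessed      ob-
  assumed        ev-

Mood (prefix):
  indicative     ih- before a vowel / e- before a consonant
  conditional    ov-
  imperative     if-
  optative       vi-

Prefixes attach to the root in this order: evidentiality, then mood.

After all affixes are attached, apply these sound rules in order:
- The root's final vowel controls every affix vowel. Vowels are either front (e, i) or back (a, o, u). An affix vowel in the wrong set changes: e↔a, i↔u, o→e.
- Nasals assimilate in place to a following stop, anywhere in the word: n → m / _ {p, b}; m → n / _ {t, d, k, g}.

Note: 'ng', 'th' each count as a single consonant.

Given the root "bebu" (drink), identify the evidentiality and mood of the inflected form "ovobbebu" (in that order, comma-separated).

Segment: ov-ob-bebu.
evidentiality: ob- → witnessed.
mood: ov- → conditional.

witnessed, conditional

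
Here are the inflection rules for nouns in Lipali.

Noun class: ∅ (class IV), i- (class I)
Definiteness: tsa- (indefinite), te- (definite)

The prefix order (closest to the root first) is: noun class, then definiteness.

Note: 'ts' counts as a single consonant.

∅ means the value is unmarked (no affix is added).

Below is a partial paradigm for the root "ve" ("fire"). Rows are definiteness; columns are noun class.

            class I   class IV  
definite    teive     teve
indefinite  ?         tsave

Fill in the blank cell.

Attach noun class class I i- → ive.
Attach definiteness indefinite tsa- → tsaive.

tsaive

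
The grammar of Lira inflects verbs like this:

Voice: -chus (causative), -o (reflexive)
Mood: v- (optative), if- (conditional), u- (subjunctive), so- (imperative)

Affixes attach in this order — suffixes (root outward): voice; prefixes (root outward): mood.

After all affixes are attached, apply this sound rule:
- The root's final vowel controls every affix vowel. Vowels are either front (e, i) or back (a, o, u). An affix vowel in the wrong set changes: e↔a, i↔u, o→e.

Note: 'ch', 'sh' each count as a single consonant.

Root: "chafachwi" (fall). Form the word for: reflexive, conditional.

Attach mood conditional if- → ifchafachwi.
Attach voice reflexive -o → ifchafachwio.
Apply vowel harmony: ifchafachwio → ifchafachwie.

ifchafachwie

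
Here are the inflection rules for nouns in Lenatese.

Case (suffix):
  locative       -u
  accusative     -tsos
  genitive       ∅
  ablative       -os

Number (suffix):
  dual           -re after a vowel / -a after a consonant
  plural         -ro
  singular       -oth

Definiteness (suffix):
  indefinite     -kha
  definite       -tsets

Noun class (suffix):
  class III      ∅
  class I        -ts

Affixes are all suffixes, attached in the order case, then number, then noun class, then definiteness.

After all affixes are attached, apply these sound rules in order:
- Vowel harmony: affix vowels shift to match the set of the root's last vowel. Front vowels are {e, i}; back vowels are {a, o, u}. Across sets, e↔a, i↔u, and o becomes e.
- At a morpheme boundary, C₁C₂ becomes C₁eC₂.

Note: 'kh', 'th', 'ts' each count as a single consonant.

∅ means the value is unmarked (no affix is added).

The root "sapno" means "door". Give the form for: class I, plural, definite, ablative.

sapnooserotsetsats

Attach case ablative -os → sapnoos.
Attach number plural -ro → sapnoosro.
Attach noun class class I -ts → sapnoosrots.
Attach definiteness definite -tsets → sapnoosrotstsets.
Apply vowel harmony: sapnoosrotstsets → sapnoosrotstsats.
Apply epenthesis: sapnoosrotstsats → sapnooserotsetsats.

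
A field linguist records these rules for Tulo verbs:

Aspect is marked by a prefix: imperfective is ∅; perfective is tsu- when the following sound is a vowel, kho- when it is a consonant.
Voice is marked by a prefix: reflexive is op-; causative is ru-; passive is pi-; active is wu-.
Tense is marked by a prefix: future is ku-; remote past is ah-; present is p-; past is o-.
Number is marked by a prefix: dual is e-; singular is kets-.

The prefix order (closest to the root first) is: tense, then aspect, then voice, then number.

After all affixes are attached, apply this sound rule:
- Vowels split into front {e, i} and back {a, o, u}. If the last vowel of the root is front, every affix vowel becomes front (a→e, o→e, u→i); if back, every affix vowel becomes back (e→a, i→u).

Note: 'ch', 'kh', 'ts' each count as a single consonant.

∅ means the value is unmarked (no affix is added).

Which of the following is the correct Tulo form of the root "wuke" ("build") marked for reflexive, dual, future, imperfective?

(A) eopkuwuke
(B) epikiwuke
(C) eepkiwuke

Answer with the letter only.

C

Attach tense future ku- → kuwuke.
aspect = imperfective: zero marking, form stays kuwuke.
Attach voice reflexive op- → opkuwuke.
Attach number dual e- → eopkuwuke.
Apply vowel harmony: eopkuwuke → eepkiwuke.
So the correct form is eepkiwuke, option (C).
(A) eopkuwuke is wrong: it fails to apply the sound rule(s).
(B) epikiwuke is wrong: it uses passive instead of reflexive for voice.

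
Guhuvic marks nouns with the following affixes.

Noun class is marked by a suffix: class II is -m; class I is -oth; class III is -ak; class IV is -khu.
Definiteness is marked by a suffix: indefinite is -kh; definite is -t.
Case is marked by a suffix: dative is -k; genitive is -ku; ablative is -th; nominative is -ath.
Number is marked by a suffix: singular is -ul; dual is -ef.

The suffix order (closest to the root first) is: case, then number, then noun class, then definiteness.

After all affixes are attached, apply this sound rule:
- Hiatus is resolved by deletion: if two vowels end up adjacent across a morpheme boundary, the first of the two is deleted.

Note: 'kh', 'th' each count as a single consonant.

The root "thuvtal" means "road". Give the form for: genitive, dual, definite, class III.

Attach case genitive -ku → thuvtalku.
Attach number dual -ef → thuvtalkuef.
Attach noun class class III -ak → thuvtalkuefak.
Attach definiteness definite -t → thuvtalkuefakt.
Apply vowel deletion: thuvtalkuefakt → thuvtalkefakt.

thuvtalkefakt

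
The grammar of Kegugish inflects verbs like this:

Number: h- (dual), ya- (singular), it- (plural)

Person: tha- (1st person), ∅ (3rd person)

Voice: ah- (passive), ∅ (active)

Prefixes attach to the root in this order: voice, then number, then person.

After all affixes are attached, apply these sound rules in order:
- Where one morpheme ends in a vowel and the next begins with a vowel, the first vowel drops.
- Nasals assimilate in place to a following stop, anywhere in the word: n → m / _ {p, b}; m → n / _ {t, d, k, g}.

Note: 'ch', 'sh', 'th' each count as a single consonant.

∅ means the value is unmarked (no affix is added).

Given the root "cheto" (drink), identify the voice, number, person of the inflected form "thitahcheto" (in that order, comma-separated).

passive, plural, 1st person

Segment: tha-it-ah-cheto.
voice: ah- → passive.
number: it- → plural.
person: tha- → 1st person.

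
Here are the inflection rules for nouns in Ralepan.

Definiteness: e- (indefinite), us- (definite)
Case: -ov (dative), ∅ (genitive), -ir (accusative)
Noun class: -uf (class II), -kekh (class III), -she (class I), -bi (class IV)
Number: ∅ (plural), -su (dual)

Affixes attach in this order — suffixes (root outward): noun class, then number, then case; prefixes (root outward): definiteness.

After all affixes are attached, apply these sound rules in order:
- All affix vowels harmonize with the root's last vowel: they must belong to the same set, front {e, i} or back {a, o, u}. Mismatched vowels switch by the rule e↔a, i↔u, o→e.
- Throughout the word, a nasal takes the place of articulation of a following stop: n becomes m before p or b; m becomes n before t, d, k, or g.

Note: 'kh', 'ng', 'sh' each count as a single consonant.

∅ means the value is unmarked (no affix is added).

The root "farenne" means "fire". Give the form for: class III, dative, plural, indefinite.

Attach noun class class III -kekh → farennekekh.
number = plural: zero marking, form stays farennekekh.
Attach case dative -ov → farennekekhov.
Attach definiteness indefinite e- → efarennekekhov.
Apply vowel harmony: efarennekekhov → efarennekekhev.
Nasal assimilation: no change.

efarennekekhev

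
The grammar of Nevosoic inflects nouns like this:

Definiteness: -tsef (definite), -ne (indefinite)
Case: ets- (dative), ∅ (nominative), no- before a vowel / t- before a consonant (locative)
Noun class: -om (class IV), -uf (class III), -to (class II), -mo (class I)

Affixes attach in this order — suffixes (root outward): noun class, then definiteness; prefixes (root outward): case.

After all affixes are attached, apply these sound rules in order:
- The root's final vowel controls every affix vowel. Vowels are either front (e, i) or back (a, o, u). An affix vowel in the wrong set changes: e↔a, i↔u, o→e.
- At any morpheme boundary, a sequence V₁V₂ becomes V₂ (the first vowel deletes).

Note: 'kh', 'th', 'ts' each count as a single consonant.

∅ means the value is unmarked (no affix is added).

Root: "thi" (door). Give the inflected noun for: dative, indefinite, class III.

Attach case dative ets- → etsthi.
Attach noun class class III -uf → etsthiuf.
Attach definiteness indefinite -ne → etsthiufne.
Apply vowel harmony: etsthiufne → etsthiifne.
Apply vowel deletion: etsthiifne → etsthifne.

etsthifne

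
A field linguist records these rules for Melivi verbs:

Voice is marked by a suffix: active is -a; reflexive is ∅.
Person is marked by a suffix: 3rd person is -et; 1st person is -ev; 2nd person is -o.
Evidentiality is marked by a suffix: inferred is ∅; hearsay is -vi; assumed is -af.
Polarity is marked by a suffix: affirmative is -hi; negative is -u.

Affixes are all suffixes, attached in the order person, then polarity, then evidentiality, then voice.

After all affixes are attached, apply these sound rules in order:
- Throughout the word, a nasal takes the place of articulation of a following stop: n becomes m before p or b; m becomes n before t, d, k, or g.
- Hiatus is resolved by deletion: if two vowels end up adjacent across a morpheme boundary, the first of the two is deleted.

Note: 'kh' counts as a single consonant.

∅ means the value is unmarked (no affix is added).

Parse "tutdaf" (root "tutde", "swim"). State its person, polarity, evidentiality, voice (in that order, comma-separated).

2nd person, negative, assumed, reflexive

Segment: tutde-o-u-af.
person: -o → 2nd person.
polarity: -u → negative.
evidentiality: -af → assumed.
voice: ∅ → reflexive.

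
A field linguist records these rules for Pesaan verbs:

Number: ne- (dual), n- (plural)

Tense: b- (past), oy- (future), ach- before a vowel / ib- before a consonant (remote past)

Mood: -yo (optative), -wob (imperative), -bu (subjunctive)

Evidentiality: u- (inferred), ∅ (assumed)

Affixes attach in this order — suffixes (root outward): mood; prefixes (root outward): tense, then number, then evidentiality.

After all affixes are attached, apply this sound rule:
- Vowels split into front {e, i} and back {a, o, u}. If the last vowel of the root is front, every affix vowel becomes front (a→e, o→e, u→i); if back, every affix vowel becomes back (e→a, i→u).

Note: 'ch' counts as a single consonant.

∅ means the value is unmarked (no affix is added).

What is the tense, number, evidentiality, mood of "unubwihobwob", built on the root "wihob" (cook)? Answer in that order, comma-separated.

remote past, plural, inferred, imperative

Segment: u-n-ib-wihob-wob.
tense: ach/ib- → remote past.
number: n- → plural.
evidentiality: u- → inferred.
mood: -wob → imperative.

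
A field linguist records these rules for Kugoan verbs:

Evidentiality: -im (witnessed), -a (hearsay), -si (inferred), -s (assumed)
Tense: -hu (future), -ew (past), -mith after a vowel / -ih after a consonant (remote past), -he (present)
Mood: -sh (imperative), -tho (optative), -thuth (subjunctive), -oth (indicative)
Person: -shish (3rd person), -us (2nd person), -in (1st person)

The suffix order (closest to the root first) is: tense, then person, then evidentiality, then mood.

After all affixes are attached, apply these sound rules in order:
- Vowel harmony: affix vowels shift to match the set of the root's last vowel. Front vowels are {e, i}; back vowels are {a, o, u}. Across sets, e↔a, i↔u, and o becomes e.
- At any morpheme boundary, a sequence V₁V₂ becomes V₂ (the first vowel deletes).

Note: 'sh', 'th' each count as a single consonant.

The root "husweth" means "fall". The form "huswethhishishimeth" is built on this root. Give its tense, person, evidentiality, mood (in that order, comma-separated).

Segment: husweth-hu-shish-im-oth.
tense: -hu → future.
person: -shish → 3rd person.
evidentiality: -im → witnessed.
mood: -oth → indicative.

future, 3rd person, witnessed, indicative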